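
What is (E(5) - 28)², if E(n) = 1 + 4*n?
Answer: 49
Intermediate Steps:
(E(5) - 28)² = ((1 + 4*5) - 28)² = ((1 + 20) - 28)² = (21 - 28)² = (-7)² = 49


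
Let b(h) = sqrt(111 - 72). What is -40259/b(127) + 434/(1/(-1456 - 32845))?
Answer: -14886634 - 40259*sqrt(39)/39 ≈ -1.4893e+7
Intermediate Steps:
b(h) = sqrt(39)
-40259/b(127) + 434/(1/(-1456 - 32845)) = -40259*sqrt(39)/39 + 434/(1/(-1456 - 32845)) = -40259*sqrt(39)/39 + 434/(1/(-34301)) = -40259*sqrt(39)/39 + 434/(-1/34301) = -40259*sqrt(39)/39 + 434*(-34301) = -40259*sqrt(39)/39 - 14886634 = -14886634 - 40259*sqrt(39)/39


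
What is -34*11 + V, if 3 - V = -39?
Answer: -332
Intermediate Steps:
V = 42 (V = 3 - 1*(-39) = 3 + 39 = 42)
-34*11 + V = -34*11 + 42 = -374 + 42 = -332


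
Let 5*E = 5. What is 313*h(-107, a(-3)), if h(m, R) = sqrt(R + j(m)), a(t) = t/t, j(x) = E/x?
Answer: 313*sqrt(11342)/107 ≈ 311.53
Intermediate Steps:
E = 1 (E = (1/5)*5 = 1)
j(x) = 1/x
a(t) = 1
h(m, R) = sqrt(R + 1/m)
313*h(-107, a(-3)) = 313*sqrt(1 + 1/(-107)) = 313*sqrt(1 - 1/107) = 313*sqrt(106/107) = 313*(sqrt(11342)/107) = 313*sqrt(11342)/107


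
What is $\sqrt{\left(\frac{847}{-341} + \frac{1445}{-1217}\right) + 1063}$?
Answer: $\frac{\sqrt{1507770759919}}{37727} \approx 32.547$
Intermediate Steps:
$\sqrt{\left(\frac{847}{-341} + \frac{1445}{-1217}\right) + 1063} = \sqrt{\left(847 \left(- \frac{1}{341}\right) + 1445 \left(- \frac{1}{1217}\right)\right) + 1063} = \sqrt{\left(- \frac{77}{31} - \frac{1445}{1217}\right) + 1063} = \sqrt{- \frac{138504}{37727} + 1063} = \sqrt{\frac{39965297}{37727}} = \frac{\sqrt{1507770759919}}{37727}$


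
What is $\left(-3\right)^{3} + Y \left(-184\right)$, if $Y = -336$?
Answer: $61797$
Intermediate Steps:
$\left(-3\right)^{3} + Y \left(-184\right) = \left(-3\right)^{3} - -61824 = -27 + 61824 = 61797$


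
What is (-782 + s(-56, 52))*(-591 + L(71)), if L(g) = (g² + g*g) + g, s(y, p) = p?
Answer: -6980260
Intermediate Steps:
L(g) = g + 2*g² (L(g) = (g² + g²) + g = 2*g² + g = g + 2*g²)
(-782 + s(-56, 52))*(-591 + L(71)) = (-782 + 52)*(-591 + 71*(1 + 2*71)) = -730*(-591 + 71*(1 + 142)) = -730*(-591 + 71*143) = -730*(-591 + 10153) = -730*9562 = -6980260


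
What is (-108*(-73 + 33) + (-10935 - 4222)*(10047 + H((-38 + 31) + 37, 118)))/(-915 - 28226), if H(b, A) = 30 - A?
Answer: 150944243/29141 ≈ 5179.8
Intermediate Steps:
(-108*(-73 + 33) + (-10935 - 4222)*(10047 + H((-38 + 31) + 37, 118)))/(-915 - 28226) = (-108*(-73 + 33) + (-10935 - 4222)*(10047 + (30 - 1*118)))/(-915 - 28226) = (-108*(-40) - 15157*(10047 + (30 - 118)))/(-29141) = (4320 - 15157*(10047 - 88))*(-1/29141) = (4320 - 15157*9959)*(-1/29141) = (4320 - 150948563)*(-1/29141) = -150944243*(-1/29141) = 150944243/29141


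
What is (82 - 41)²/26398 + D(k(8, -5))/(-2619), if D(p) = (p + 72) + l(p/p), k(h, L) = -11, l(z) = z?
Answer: 2765863/69136362 ≈ 0.040006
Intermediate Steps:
D(p) = 73 + p (D(p) = (p + 72) + p/p = (72 + p) + 1 = 73 + p)
(82 - 41)²/26398 + D(k(8, -5))/(-2619) = (82 - 41)²/26398 + (73 - 11)/(-2619) = 41²*(1/26398) + 62*(-1/2619) = 1681*(1/26398) - 62/2619 = 1681/26398 - 62/2619 = 2765863/69136362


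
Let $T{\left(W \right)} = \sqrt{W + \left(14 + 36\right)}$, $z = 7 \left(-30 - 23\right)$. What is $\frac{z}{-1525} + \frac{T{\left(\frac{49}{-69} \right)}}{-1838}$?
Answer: $\frac{371}{1525} - \frac{\sqrt{234669}}{126822} \approx 0.23946$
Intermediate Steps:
$z = -371$ ($z = 7 \left(-53\right) = -371$)
$T{\left(W \right)} = \sqrt{50 + W}$ ($T{\left(W \right)} = \sqrt{W + 50} = \sqrt{50 + W}$)
$\frac{z}{-1525} + \frac{T{\left(\frac{49}{-69} \right)}}{-1838} = - \frac{371}{-1525} + \frac{\sqrt{50 + \frac{49}{-69}}}{-1838} = \left(-371\right) \left(- \frac{1}{1525}\right) + \sqrt{50 + 49 \left(- \frac{1}{69}\right)} \left(- \frac{1}{1838}\right) = \frac{371}{1525} + \sqrt{50 - \frac{49}{69}} \left(- \frac{1}{1838}\right) = \frac{371}{1525} + \sqrt{\frac{3401}{69}} \left(- \frac{1}{1838}\right) = \frac{371}{1525} + \frac{\sqrt{234669}}{69} \left(- \frac{1}{1838}\right) = \frac{371}{1525} - \frac{\sqrt{234669}}{126822}$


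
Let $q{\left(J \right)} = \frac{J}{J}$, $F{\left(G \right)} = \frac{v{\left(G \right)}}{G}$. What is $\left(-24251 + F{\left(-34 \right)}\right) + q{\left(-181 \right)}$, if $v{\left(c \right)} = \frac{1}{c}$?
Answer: $- \frac{28032999}{1156} \approx -24250.0$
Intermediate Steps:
$F{\left(G \right)} = \frac{1}{G^{2}}$ ($F{\left(G \right)} = \frac{1}{G G} = \frac{1}{G^{2}}$)
$q{\left(J \right)} = 1$
$\left(-24251 + F{\left(-34 \right)}\right) + q{\left(-181 \right)} = \left(-24251 + \frac{1}{1156}\right) + 1 = - \frac{28034155}{1156} + 1 = - \frac{28032999}{1156}$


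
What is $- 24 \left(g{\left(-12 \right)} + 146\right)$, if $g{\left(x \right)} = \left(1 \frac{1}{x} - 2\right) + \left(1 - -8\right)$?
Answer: $-3670$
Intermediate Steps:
$g{\left(x \right)} = 7 + \frac{1}{x}$ ($g{\left(x \right)} = \left(\frac{1}{x} - 2\right) + \left(1 + 8\right) = \left(-2 + \frac{1}{x}\right) + 9 = 7 + \frac{1}{x}$)
$- 24 \left(g{\left(-12 \right)} + 146\right) = - 24 \left(\left(7 + \frac{1}{-12}\right) + 146\right) = - 24 \left(\left(7 - \frac{1}{12}\right) + 146\right) = - 24 \left(\frac{83}{12} + 146\right) = \left(-24\right) \frac{1835}{12} = -3670$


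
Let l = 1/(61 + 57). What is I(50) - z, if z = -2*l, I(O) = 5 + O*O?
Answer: 147796/59 ≈ 2505.0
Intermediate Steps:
l = 1/118 ≈ 0.0084746
I(O) = 5 + O²
z = -1/59 (z = -2*1/118 = -1/59 ≈ -0.016949)
I(50) - z = (5 + 50²) - 1*(-1/59) = (5 + 2500) + 1/59 = 2505 + 1/59 = 147796/59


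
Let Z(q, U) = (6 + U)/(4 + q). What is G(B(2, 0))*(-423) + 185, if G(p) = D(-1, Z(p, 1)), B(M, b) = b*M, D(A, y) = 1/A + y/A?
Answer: 5393/4 ≈ 1348.3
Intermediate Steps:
Z(q, U) = (6 + U)/(4 + q)
D(A, y) = 1/A + y/A
B(M, b) = M*b
G(p) = -1 - 7/(4 + p) (G(p) = (1 + (6 + 1)/(4 + p))/(-1) = -(1 + 7/(4 + p)) = -1 - 7/(4 + p))
G(B(2, 0))*(-423) + 185 = ((-11 - 2*0)/(4 + 2*0))*(-423) + 185 = ((-11 - 1*0)/(4 + 0))*(-423) + 185 = ((-11 + 0)/4)*(-423) + 185 = ((¼)*(-11))*(-423) + 185 = -11/4*(-423) + 185 = 4653/4 + 185 = 5393/4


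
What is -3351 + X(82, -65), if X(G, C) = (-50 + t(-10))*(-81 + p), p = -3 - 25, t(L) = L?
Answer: 3189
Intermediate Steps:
p = -28
X(G, C) = 6540 (X(G, C) = (-50 - 10)*(-81 - 28) = -60*(-109) = 6540)
-3351 + X(82, -65) = -3351 + 6540 = 3189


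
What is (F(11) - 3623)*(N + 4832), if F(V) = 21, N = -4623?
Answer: -752818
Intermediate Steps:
(F(11) - 3623)*(N + 4832) = (21 - 3623)*(-4623 + 4832) = -3602*209 = -752818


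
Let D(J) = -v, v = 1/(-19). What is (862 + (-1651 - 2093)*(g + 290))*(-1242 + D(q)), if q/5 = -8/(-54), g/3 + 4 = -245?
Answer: -40394996390/19 ≈ -2.1261e+9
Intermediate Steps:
g = -747 (g = -12 + 3*(-245) = -12 - 735 = -747)
q = 20/27 (q = 5*(-8/(-54)) = 5*(-8*(-1/54)) = 5*(4/27) = 20/27 ≈ 0.74074)
v = -1/19 ≈ -0.052632
D(J) = 1/19 (D(J) = -1*(-1/19) = 1/19)
(862 + (-1651 - 2093)*(g + 290))*(-1242 + D(q)) = (862 + (-1651 - 2093)*(-747 + 290))*(-1242 + 1/19) = (862 - 3744*(-457))*(-23597/19) = (862 + 1711008)*(-23597/19) = 1711870*(-23597/19) = -40394996390/19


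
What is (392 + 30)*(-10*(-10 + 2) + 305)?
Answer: 162470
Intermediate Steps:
(392 + 30)*(-10*(-10 + 2) + 305) = 422*(-10*(-8) + 305) = 422*(80 + 305) = 422*385 = 162470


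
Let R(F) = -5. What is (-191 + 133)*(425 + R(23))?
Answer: -24360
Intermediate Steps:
(-191 + 133)*(425 + R(23)) = (-191 + 133)*(425 - 5) = -58*420 = -24360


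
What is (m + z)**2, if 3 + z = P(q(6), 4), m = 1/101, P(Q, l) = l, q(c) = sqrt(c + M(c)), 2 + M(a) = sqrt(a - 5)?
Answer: 10404/10201 ≈ 1.0199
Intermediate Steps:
M(a) = -2 + sqrt(-5 + a) (M(a) = -2 + sqrt(a - 5) = -2 + sqrt(-5 + a))
q(c) = sqrt(-2 + c + sqrt(-5 + c)) (q(c) = sqrt(c + (-2 + sqrt(-5 + c))) = sqrt(-2 + c + sqrt(-5 + c)))
m = 1/101 ≈ 0.0099010
z = 1 (z = -3 + 4 = 1)
(m + z)**2 = (1/101 + 1)**2 = (102/101)**2 = 10404/10201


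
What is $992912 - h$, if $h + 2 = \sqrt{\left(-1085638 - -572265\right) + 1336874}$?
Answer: $992914 - \sqrt{823501} \approx 9.9201 \cdot 10^{5}$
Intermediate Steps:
$h = -2 + \sqrt{823501}$ ($h = -2 + \sqrt{\left(-1085638 - -572265\right) + 1336874} = -2 + \sqrt{\left(-1085638 + 572265\right) + 1336874} = -2 + \sqrt{-513373 + 1336874} = -2 + \sqrt{823501} \approx 905.47$)
$992912 - h = 992912 - \left(-2 + \sqrt{823501}\right) = 992912 + \left(2 - \sqrt{823501}\right) = 992914 - \sqrt{823501}$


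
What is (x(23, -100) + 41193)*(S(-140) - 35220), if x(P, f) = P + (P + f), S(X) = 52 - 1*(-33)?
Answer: -1445418765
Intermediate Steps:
S(X) = 85 (S(X) = 52 + 33 = 85)
x(P, f) = f + 2*P
(x(23, -100) + 41193)*(S(-140) - 35220) = ((-100 + 2*23) + 41193)*(85 - 35220) = ((-100 + 46) + 41193)*(-35135) = (-54 + 41193)*(-35135) = 41139*(-35135) = -1445418765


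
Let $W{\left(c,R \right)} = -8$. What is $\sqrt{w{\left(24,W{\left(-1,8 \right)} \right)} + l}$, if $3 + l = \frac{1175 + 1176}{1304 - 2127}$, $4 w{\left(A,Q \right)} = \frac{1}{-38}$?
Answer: $\frac{i \sqrt{22938321862}}{62548} \approx 2.4214 i$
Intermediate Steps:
$w{\left(A,Q \right)} = - \frac{1}{152}$ ($w{\left(A,Q \right)} = \frac{1}{4 \left(-38\right)} = \frac{1}{4} \left(- \frac{1}{38}\right) = - \frac{1}{152}$)
$l = - \frac{4820}{823}$ ($l = -3 + \frac{1175 + 1176}{1304 - 2127} = -3 + \frac{2351}{-823} = -3 + 2351 \left(- \frac{1}{823}\right) = -3 - \frac{2351}{823} = - \frac{4820}{823} \approx -5.8566$)
$\sqrt{w{\left(24,W{\left(-1,8 \right)} \right)} + l} = \sqrt{- \frac{1}{152} - \frac{4820}{823}} = \sqrt{- \frac{733463}{125096}} = \frac{i \sqrt{22938321862}}{62548}$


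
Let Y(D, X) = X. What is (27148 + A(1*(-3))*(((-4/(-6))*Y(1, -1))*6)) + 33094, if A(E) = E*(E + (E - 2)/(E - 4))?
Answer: 421502/7 ≈ 60215.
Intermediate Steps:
A(E) = E*(E + (-2 + E)/(-4 + E))
(27148 + A(1*(-3))*(((-4/(-6))*Y(1, -1))*6)) + 33094 = (27148 + ((1*(-3))*(-2 + (1*(-3))² - 3*(-3))/(-4 + 1*(-3)))*((-4/(-6)*(-1))*6)) + 33094 = (27148 + (-3*(-2 + (-3)² - 3*(-3))/(-4 - 3))*((-4*(-⅙)*(-1))*6)) + 33094 = (27148 + (-3*(-2 + 9 + 9)/(-7))*(((⅔)*(-1))*6)) + 33094 = (27148 + (-3*(-⅐)*16)*(-⅔*6)) + 33094 = (27148 + (48/7)*(-4)) + 33094 = (27148 - 192/7) + 33094 = 189844/7 + 33094 = 421502/7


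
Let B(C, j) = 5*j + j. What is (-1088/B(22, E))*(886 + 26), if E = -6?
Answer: 82688/3 ≈ 27563.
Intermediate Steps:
B(C, j) = 6*j
(-1088/B(22, E))*(886 + 26) = (-1088/(6*(-6)))*(886 + 26) = -1088/(-36)*912 = -1088*(-1/36)*912 = (272/9)*912 = 82688/3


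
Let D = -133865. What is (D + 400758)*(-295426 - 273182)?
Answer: -151757494944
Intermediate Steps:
(D + 400758)*(-295426 - 273182) = (-133865 + 400758)*(-295426 - 273182) = 266893*(-568608) = -151757494944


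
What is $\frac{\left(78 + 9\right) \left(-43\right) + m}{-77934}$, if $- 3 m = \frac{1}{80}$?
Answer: $\frac{897841}{18704160} \approx 0.048002$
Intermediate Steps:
$m = - \frac{1}{240}$ ($m = - \frac{1}{3 \cdot 80} = \left(- \frac{1}{3}\right) \frac{1}{80} = - \frac{1}{240} \approx -0.0041667$)
$\frac{\left(78 + 9\right) \left(-43\right) + m}{-77934} = \frac{\left(78 + 9\right) \left(-43\right) - \frac{1}{240}}{-77934} = \left(87 \left(-43\right) - \frac{1}{240}\right) \left(- \frac{1}{77934}\right) = \left(-3741 - \frac{1}{240}\right) \left(- \frac{1}{77934}\right) = \left(- \frac{897841}{240}\right) \left(- \frac{1}{77934}\right) = \frac{897841}{18704160}$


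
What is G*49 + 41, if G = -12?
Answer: -547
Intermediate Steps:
G*49 + 41 = -12*49 + 41 = -588 + 41 = -547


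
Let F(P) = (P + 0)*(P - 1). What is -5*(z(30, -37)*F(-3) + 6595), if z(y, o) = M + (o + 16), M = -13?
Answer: -30935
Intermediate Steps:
F(P) = P*(-1 + P)
z(y, o) = 3 + o (z(y, o) = -13 + (o + 16) = -13 + (16 + o) = 3 + o)
-5*(z(30, -37)*F(-3) + 6595) = -5*((3 - 37)*(-3*(-1 - 3)) + 6595) = -5*(-(-102)*(-4) + 6595) = -5*(-34*12 + 6595) = -5*(-408 + 6595) = -5*6187 = -30935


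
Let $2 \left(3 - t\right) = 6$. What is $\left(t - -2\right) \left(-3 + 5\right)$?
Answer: $4$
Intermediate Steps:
$t = 0$ ($t = 3 - 3 = 0$)
$\left(t - -2\right) \left(-3 + 5\right) = \left(0 - -2\right) \left(-3 + 5\right) = \left(0 + 2\right) 2 = 2 \cdot 2 = 4$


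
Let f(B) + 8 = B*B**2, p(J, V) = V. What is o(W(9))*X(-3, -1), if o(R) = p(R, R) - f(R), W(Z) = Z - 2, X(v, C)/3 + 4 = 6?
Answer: -1968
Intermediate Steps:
X(v, C) = 6 (X(v, C) = -12 + 3*6 = -12 + 18 = 6)
W(Z) = -2 + Z
f(B) = -8 + B**3 (f(B) = -8 + B*B**2 = -8 + B**3)
o(R) = 8 + R - R**3 (o(R) = R - (-8 + R**3) = R + (8 - R**3) = 8 + R - R**3)
o(W(9))*X(-3, -1) = (8 + (-2 + 9) - (-2 + 9)**3)*6 = (8 + 7 - 1*7**3)*6 = (8 + 7 - 1*343)*6 = (8 + 7 - 343)*6 = -328*6 = -1968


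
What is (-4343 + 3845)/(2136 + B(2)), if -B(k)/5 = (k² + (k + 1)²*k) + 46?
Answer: -249/898 ≈ -0.27728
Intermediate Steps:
B(k) = -230 - 5*k² - 5*k*(1 + k)² (B(k) = -5*((k² + (k + 1)²*k) + 46) = -5*((k² + (1 + k)²*k) + 46) = -5*((k² + k*(1 + k)²) + 46) = -5*(46 + k² + k*(1 + k)²) = -230 - 5*k² - 5*k*(1 + k)²)
(-4343 + 3845)/(2136 + B(2)) = (-4343 + 3845)/(2136 + (-230 - 5*2² - 5*2*(1 + 2)²)) = -498/(2136 + (-230 - 5*4 - 5*2*3²)) = -498/(2136 + (-230 - 20 - 5*2*9)) = -498/(2136 + (-230 - 20 - 90)) = -498/(2136 - 340) = -498/1796 = -498*1/1796 = -249/898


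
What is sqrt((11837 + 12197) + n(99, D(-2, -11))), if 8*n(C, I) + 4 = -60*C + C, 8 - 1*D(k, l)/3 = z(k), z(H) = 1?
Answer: sqrt(372854)/4 ≈ 152.65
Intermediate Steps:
D(k, l) = 21 (D(k, l) = 24 - 3*1 = 24 - 3 = 21)
n(C, I) = -1/2 - 59*C/8 (n(C, I) = -1/2 + (-60*C + C)/8 = -1/2 + (-59*C)/8 = -1/2 - 59*C/8)
sqrt((11837 + 12197) + n(99, D(-2, -11))) = sqrt((11837 + 12197) + (-1/2 - 59/8*99)) = sqrt(24034 + (-1/2 - 5841/8)) = sqrt(24034 - 5845/8) = sqrt(186427/8) = sqrt(372854)/4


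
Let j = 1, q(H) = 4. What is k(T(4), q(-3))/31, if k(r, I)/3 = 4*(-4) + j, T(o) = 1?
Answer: -45/31 ≈ -1.4516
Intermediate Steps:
k(r, I) = -45 (k(r, I) = 3*(4*(-4) + 1) = 3*(-16 + 1) = 3*(-15) = -45)
k(T(4), q(-3))/31 = -45/31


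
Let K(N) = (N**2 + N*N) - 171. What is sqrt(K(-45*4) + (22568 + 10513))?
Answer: sqrt(97710) ≈ 312.59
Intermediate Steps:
K(N) = -171 + 2*N**2 (K(N) = (N**2 + N**2) - 171 = 2*N**2 - 171 = -171 + 2*N**2)
sqrt(K(-45*4) + (22568 + 10513)) = sqrt((-171 + 2*(-45*4)**2) + (22568 + 10513)) = sqrt((-171 + 2*(-180)**2) + 33081) = sqrt((-171 + 2*32400) + 33081) = sqrt((-171 + 64800) + 33081) = sqrt(64629 + 33081) = sqrt(97710)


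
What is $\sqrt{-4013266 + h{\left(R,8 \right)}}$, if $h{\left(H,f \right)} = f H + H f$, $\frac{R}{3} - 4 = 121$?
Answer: $i \sqrt{4007266} \approx 2001.8 i$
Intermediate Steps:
$R = 375$ ($R = 12 + 3 \cdot 121 = 12 + 363 = 375$)
$h{\left(H,f \right)} = 2 H f$ ($h{\left(H,f \right)} = H f + H f = 2 H f$)
$\sqrt{-4013266 + h{\left(R,8 \right)}} = \sqrt{-4013266 + 2 \cdot 375 \cdot 8} = \sqrt{-4013266 + 6000} = \sqrt{-4007266} = i \sqrt{4007266}$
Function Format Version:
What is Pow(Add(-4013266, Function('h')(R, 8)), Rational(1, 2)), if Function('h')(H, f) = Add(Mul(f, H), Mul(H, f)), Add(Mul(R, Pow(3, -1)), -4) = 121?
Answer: Mul(I, Pow(4007266, Rational(1, 2))) ≈ Mul(2001.8, I)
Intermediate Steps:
R = 375 (R = Add(12, Mul(3, 121)) = Add(12, 363) = 375)
Function('h')(H, f) = Mul(2, H, f) (Function('h')(H, f) = Add(Mul(H, f), Mul(H, f)) = Mul(2, H, f))
Pow(Add(-4013266, Function('h')(R, 8)), Rational(1, 2)) = Pow(Add(-4013266, Mul(2, 375, 8)), Rational(1, 2)) = Pow(Add(-4013266, 6000), Rational(1, 2)) = Pow(-4007266, Rational(1, 2)) = Mul(I, Pow(4007266, Rational(1, 2)))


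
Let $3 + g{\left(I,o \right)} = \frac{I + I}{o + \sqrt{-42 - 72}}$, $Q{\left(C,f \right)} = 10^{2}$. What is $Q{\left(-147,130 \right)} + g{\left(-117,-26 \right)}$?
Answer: $\frac{41357}{395} + \frac{117 i \sqrt{114}}{395} \approx 104.7 + 3.1626 i$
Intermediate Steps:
$Q{\left(C,f \right)} = 100$
$g{\left(I,o \right)} = -3 + \frac{2 I}{o + i \sqrt{114}}$ ($g{\left(I,o \right)} = -3 + \frac{I + I}{o + \sqrt{-42 - 72}} = -3 + \frac{2 I}{o + \sqrt{-114}} = -3 + \frac{2 I}{o + i \sqrt{114}}$)
$Q{\left(-147,130 \right)} + g{\left(-117,-26 \right)} = 100 + \frac{\left(-3\right) \left(-26\right) + 2 \left(-117\right) - 3 i \sqrt{114}}{-26 + i \sqrt{114}} = 100 + \frac{78 - 234 - 3 i \sqrt{114}}{-26 + i \sqrt{114}} = 100 + \frac{-156 - 3 i \sqrt{114}}{-26 + i \sqrt{114}}$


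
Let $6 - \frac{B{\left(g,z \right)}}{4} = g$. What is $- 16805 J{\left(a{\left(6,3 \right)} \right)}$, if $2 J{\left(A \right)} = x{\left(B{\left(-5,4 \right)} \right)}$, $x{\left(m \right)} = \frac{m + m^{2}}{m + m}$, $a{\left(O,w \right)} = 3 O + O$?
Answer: $- \frac{756225}{4} \approx -1.8906 \cdot 10^{5}$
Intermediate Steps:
$a{\left(O,w \right)} = 4 O$
$B{\left(g,z \right)} = 24 - 4 g$
$x{\left(m \right)} = \frac{m + m^{2}}{2 m}$
$J{\left(A \right)} = \frac{45}{4}$ ($J{\left(A \right)} = \frac{\frac{1}{2} + \frac{24 - -20}{2}}{2} = \frac{\frac{1}{2} + \frac{24 + 20}{2}}{2} = \frac{\frac{1}{2} + \frac{1}{2} \cdot 44}{2} = \frac{\frac{1}{2} + 22}{2} = \frac{1}{2} \cdot \frac{45}{2} = \frac{45}{4}$)
$- 16805 J{\left(a{\left(6,3 \right)} \right)} = \left(-16805\right) \frac{45}{4} = - \frac{756225}{4}$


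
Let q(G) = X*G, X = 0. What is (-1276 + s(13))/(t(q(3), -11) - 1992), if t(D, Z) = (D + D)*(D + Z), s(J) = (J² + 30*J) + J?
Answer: 88/249 ≈ 0.35341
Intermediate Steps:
s(J) = J² + 31*J
q(G) = 0 (q(G) = 0*G = 0)
t(D, Z) = 2*D*(D + Z) (t(D, Z) = (2*D)*(D + Z) = 2*D*(D + Z))
(-1276 + s(13))/(t(q(3), -11) - 1992) = (-1276 + 13*(31 + 13))/(2*0*(0 - 11) - 1992) = (-1276 + 13*44)/(2*0*(-11) - 1992) = (-1276 + 572)/(0 - 1992) = -704/(-1992) = -704*(-1/1992) = 88/249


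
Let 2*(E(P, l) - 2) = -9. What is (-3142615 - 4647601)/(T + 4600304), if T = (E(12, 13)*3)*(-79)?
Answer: -15580432/9201793 ≈ -1.6932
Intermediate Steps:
E(P, l) = -5/2 (E(P, l) = 2 + (1/2)*(-9) = 2 - 9/2 = -5/2)
T = 1185/2 (T = -5/2*3*(-79) = -15/2*(-79) = 1185/2 ≈ 592.50)
(-3142615 - 4647601)/(T + 4600304) = (-3142615 - 4647601)/(1185/2 + 4600304) = -7790216/9201793/2 = -7790216*2/9201793 = -15580432/9201793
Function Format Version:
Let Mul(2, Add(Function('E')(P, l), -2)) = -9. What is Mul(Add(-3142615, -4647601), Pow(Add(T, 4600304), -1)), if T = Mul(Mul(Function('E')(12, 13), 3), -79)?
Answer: Rational(-15580432, 9201793) ≈ -1.6932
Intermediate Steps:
Function('E')(P, l) = Rational(-5, 2) (Function('E')(P, l) = Add(2, Mul(Rational(1, 2), -9)) = Add(2, Rational(-9, 2)) = Rational(-5, 2))
T = Rational(1185, 2) (T = Mul(Mul(Rational(-5, 2), 3), -79) = Mul(Rational(-15, 2), -79) = Rational(1185, 2) ≈ 592.50)
Mul(Add(-3142615, -4647601), Pow(Add(T, 4600304), -1)) = Mul(Add(-3142615, -4647601), Pow(Add(Rational(1185, 2), 4600304), -1)) = Mul(-7790216, Pow(Rational(9201793, 2), -1)) = Mul(-7790216, Rational(2, 9201793)) = Rational(-15580432, 9201793)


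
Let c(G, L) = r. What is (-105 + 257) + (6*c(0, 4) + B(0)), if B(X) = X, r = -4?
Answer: 128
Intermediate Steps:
c(G, L) = -4
(-105 + 257) + (6*c(0, 4) + B(0)) = (-105 + 257) + (6*(-4) + 0) = 152 + (-24 + 0) = 152 - 24 = 128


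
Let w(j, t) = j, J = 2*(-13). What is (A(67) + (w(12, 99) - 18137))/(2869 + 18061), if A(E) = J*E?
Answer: -19867/20930 ≈ -0.94921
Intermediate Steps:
J = -26
A(E) = -26*E
(A(67) + (w(12, 99) - 18137))/(2869 + 18061) = (-26*67 + (12 - 18137))/(2869 + 18061) = (-1742 - 18125)/20930 = -19867*1/20930 = -19867/20930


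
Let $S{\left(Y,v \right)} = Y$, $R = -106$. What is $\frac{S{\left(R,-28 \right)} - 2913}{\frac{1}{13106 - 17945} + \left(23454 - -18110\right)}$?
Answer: $- \frac{14608941}{201128195} \approx -0.072635$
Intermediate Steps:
$\frac{S{\left(R,-28 \right)} - 2913}{\frac{1}{13106 - 17945} + \left(23454 - -18110\right)} = \frac{-106 - 2913}{\frac{1}{13106 - 17945} + \left(23454 - -18110\right)} = - \frac{3019}{\frac{1}{13106 - 17945} + \left(23454 + 18110\right)} = - \frac{3019}{\frac{1}{-4839} + 41564} = - \frac{3019}{- \frac{1}{4839} + 41564} = - \frac{3019}{\frac{201128195}{4839}} = \left(-3019\right) \frac{4839}{201128195} = - \frac{14608941}{201128195}$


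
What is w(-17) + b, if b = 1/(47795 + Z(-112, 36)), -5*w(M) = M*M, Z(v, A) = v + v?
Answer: -13748014/237855 ≈ -57.800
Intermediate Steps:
Z(v, A) = 2*v
w(M) = -M**2/5 (w(M) = -M*M/5 = -M**2/5)
b = 1/47571 (b = 1/(47795 + 2*(-112)) = 1/(47795 - 224) = 1/47571 ≈ 2.1021e-5)
w(-17) + b = -1/5*(-17)**2 + 1/47571 = -1/5*289 + 1/47571 = -289/5 + 1/47571 = -13748014/237855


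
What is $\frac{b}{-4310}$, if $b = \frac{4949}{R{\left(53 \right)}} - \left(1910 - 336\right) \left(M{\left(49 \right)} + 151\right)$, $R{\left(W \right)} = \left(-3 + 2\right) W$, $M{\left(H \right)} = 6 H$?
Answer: $\frac{37127739}{228430} \approx 162.53$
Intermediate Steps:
$R{\left(W \right)} = - W$
$b = - \frac{37127739}{53}$ ($b = \frac{4949}{\left(-1\right) 53} - \left(1910 - 336\right) \left(6 \cdot 49 + 151\right) = \frac{4949}{-53} - 1574 \left(294 + 151\right) = 4949 \left(- \frac{1}{53}\right) - 1574 \cdot 445 = - \frac{4949}{53} - 700430 = - \frac{37127739}{53} \approx -7.0052 \cdot 10^{5}$)
$\frac{b}{-4310} = - \frac{37127739}{53 \left(-4310\right)} = \left(- \frac{37127739}{53}\right) \left(- \frac{1}{4310}\right) = \frac{37127739}{228430}$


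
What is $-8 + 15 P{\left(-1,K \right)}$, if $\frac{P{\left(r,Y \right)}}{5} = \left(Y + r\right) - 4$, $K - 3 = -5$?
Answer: $-533$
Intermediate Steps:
$K = -2$ ($K = 3 - 5 = -2$)
$P{\left(r,Y \right)} = -20 + 5 Y + 5 r$ ($P{\left(r,Y \right)} = 5 \left(\left(Y + r\right) - 4\right) = 5 \left(-4 + Y + r\right) = -20 + 5 Y + 5 r$)
$-8 + 15 P{\left(-1,K \right)} = -8 + 15 \left(-20 + 5 \left(-2\right) + 5 \left(-1\right)\right) = -8 + 15 \left(-20 - 10 - 5\right) = -8 + 15 \left(-35\right) = -8 - 525 = -533$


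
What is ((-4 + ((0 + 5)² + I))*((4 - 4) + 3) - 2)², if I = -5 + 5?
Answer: 3721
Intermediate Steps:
I = 0
((-4 + ((0 + 5)² + I))*((4 - 4) + 3) - 2)² = ((-4 + ((0 + 5)² + 0))*((4 - 4) + 3) - 2)² = ((-4 + (5² + 0))*(0 + 3) - 2)² = ((-4 + (25 + 0))*3 - 2)² = ((-4 + 25)*3 - 2)² = (21*3 - 2)² = (63 - 2)² = 61² = 3721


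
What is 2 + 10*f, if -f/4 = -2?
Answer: 82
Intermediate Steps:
f = 8 (f = -4*(-2) = 8)
2 + 10*f = 2 + 10*8 = 2 + 80 = 82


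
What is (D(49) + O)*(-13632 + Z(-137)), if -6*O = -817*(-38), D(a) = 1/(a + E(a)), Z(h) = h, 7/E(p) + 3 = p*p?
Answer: 3587975220571/50361 ≈ 7.1245e+7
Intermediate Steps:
E(p) = 7/(-3 + p²) (E(p) = 7/(-3 + p*p) = 7/(-3 + p²))
D(a) = 1/(a + 7/(-3 + a²))
O = -15523/3 (O = -(-817)*(-38)/6 = -⅙*31046 = -15523/3 ≈ -5174.3)
(D(49) + O)*(-13632 + Z(-137)) = ((-3 + 49²)/(7 + 49*(-3 + 49²)) - 15523/3)*(-13632 - 137) = ((-3 + 2401)/(7 + 49*(-3 + 2401)) - 15523/3)*(-13769) = (2398/(7 + 49*2398) - 15523/3)*(-13769) = (2398/(7 + 117502) - 15523/3)*(-13769) = (2398/117509 - 15523/3)*(-13769) = -1824085013/352527*(-13769) = 3587975220571/50361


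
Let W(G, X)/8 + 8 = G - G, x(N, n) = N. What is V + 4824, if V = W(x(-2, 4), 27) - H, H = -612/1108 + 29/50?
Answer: 65925617/13850 ≈ 4760.0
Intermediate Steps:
W(G, X) = -64 (W(G, X) = -64 + 8*(G - G) = -64 + 8*0 = -64 + 0 = -64)
H = 383/13850 (H = -612*1/1108 + 29*(1/50) = -153/277 + 29/50 = 383/13850 ≈ 0.027653)
V = -886783/13850 (V = -64 - 1*383/13850 = -64 - 383/13850 = -886783/13850 ≈ -64.028)
V + 4824 = -886783/13850 + 4824 = 65925617/13850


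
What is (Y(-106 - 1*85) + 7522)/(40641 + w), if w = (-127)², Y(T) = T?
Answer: 7331/56770 ≈ 0.12914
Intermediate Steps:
w = 16129
(Y(-106 - 1*85) + 7522)/(40641 + w) = ((-106 - 1*85) + 7522)/(40641 + 16129) = ((-106 - 85) + 7522)/56770 = (-191 + 7522)*(1/56770) = 7331*(1/56770) = 7331/56770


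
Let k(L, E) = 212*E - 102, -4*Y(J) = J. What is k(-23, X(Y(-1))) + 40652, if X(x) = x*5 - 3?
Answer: 40179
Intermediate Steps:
Y(J) = -J/4
X(x) = -3 + 5*x (X(x) = 5*x - 3 = -3 + 5*x)
k(L, E) = -102 + 212*E
k(-23, X(Y(-1))) + 40652 = (-102 + 212*(-3 + 5*(-1/4*(-1)))) + 40652 = (-102 + 212*(-3 + 5*(1/4))) + 40652 = (-102 + 212*(-3 + 5/4)) + 40652 = (-102 + 212*(-7/4)) + 40652 = (-102 - 371) + 40652 = -473 + 40652 = 40179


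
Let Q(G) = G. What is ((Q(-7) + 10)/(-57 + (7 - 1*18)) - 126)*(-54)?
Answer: 231417/34 ≈ 6806.4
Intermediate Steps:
((Q(-7) + 10)/(-57 + (7 - 1*18)) - 126)*(-54) = ((-7 + 10)/(-57 + (7 - 1*18)) - 126)*(-54) = (3/(-57 + (7 - 18)) - 126)*(-54) = (3/(-57 - 11) - 126)*(-54) = (3/(-68) - 126)*(-54) = (3*(-1/68) - 126)*(-54) = (-3/68 - 126)*(-54) = -8571/68*(-54) = 231417/34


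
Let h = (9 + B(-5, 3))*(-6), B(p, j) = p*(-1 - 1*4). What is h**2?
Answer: 41616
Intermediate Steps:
B(p, j) = -5*p (B(p, j) = p*(-1 - 4) = p*(-5) = -5*p)
h = -204 (h = (9 - 5*(-5))*(-6) = (9 + 25)*(-6) = 34*(-6) = -204)
h**2 = (-204)**2 = 41616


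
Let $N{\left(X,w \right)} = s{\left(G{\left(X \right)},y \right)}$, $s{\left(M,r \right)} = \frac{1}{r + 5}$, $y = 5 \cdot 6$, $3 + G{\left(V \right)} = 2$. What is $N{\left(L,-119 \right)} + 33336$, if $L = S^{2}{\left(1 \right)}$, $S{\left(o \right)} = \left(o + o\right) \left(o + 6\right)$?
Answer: $\frac{1166761}{35} \approx 33336.0$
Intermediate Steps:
$S{\left(o \right)} = 2 o \left(6 + o\right)$
$G{\left(V \right)} = -1$ ($G{\left(V \right)} = -3 + 2 = -1$)
$y = 30$
$L = 196$ ($L = \left(2 \cdot 1 \left(6 + 1\right)\right)^{2} = \left(2 \cdot 1 \cdot 7\right)^{2} = 14^{2} = 196$)
$s{\left(M,r \right)} = \frac{1}{5 + r}$
$N{\left(X,w \right)} = \frac{1}{35}$ ($N{\left(X,w \right)} = \frac{1}{5 + 30} = \frac{1}{35}$)
$N{\left(L,-119 \right)} + 33336 = \frac{1}{35} + 33336 = \frac{1166761}{35}$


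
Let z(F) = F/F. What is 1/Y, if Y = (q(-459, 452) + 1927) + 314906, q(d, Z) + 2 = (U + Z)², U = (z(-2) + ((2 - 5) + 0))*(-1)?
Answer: 1/522947 ≈ 1.9122e-6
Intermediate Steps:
z(F) = 1
U = 2 (U = (1 + ((2 - 5) + 0))*(-1) = (1 + (-3 + 0))*(-1) = (1 - 3)*(-1) = -2*(-1) = 2)
q(d, Z) = -2 + (2 + Z)²
Y = 522947 (Y = ((-2 + (2 + 452)²) + 1927) + 314906 = ((-2 + 454²) + 1927) + 314906 = ((-2 + 206116) + 1927) + 314906 = (206114 + 1927) + 314906 = 208041 + 314906 = 522947)
1/Y = 1/522947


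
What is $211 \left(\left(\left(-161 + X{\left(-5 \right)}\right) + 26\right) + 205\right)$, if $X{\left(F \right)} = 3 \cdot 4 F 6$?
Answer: $-61190$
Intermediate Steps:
$X{\left(F \right)} = 72 F$ ($X{\left(F \right)} = 12 F 6 = 72 F$)
$211 \left(\left(\left(-161 + X{\left(-5 \right)}\right) + 26\right) + 205\right) = 211 \left(\left(\left(-161 + 72 \left(-5\right)\right) + 26\right) + 205\right) = 211 \left(\left(\left(-161 - 360\right) + 26\right) + 205\right) = 211 \left(\left(-521 + 26\right) + 205\right) = 211 \left(-495 + 205\right) = 211 \left(-290\right) = -61190$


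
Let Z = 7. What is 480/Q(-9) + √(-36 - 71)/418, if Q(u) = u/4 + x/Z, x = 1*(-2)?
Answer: -13440/71 + I*√107/418 ≈ -189.3 + 0.024747*I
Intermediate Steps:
x = -2
Q(u) = -2/7 + u/4 (Q(u) = u/4 - 2/7 = -2/7 + u/4)
480/Q(-9) + √(-36 - 71)/418 = 480/(-2/7 + (¼)*(-9)) + √(-36 - 71)/418 = 480/(-2/7 - 9/4) + √(-107)*(1/418) = 480/(-71/28) + (I*√107)*(1/418) = 480*(-28/71) + I*√107/418 = -13440/71 + I*√107/418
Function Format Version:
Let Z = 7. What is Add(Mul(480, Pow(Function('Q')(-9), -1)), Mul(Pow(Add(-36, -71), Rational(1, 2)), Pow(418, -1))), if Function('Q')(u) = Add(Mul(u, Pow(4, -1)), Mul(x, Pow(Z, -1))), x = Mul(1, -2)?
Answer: Add(Rational(-13440, 71), Mul(Rational(1, 418), I, Pow(107, Rational(1, 2)))) ≈ Add(-189.30, Mul(0.024747, I))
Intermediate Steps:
x = -2
Function('Q')(u) = Add(Rational(-2, 7), Mul(Rational(1, 4), u)) (Function('Q')(u) = Add(Mul(u, Pow(4, -1)), Mul(-2, Pow(7, -1))) = Add(Mul(u, Rational(1, 4)), Mul(-2, Rational(1, 7))) = Add(Mul(Rational(1, 4), u), Rational(-2, 7)) = Add(Rational(-2, 7), Mul(Rational(1, 4), u)))
Add(Mul(480, Pow(Function('Q')(-9), -1)), Mul(Pow(Add(-36, -71), Rational(1, 2)), Pow(418, -1))) = Add(Mul(480, Pow(Add(Rational(-2, 7), Mul(Rational(1, 4), -9)), -1)), Mul(Pow(Add(-36, -71), Rational(1, 2)), Pow(418, -1))) = Add(Mul(480, Pow(Add(Rational(-2, 7), Rational(-9, 4)), -1)), Mul(Pow(-107, Rational(1, 2)), Rational(1, 418))) = Add(Mul(480, Pow(Rational(-71, 28), -1)), Mul(Mul(I, Pow(107, Rational(1, 2))), Rational(1, 418))) = Add(Mul(480, Rational(-28, 71)), Mul(Rational(1, 418), I, Pow(107, Rational(1, 2)))) = Add(Rational(-13440, 71), Mul(Rational(1, 418), I, Pow(107, Rational(1, 2))))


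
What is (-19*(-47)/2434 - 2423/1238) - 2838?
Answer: -2139128686/753323 ≈ -2839.6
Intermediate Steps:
(-19*(-47)/2434 - 2423/1238) - 2838 = (893*(1/2434) - 2423*1/1238) - 2838 = (893/2434 - 2423/1238) - 2838 = -1198012/753323 - 2838 = -2139128686/753323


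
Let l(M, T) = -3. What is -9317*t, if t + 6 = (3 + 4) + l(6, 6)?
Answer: 18634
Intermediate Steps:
t = -2 (t = -6 + ((3 + 4) - 3) = -6 + (7 - 3) = -6 + 4 = -2)
-9317*t = -9317*(-2) = 18634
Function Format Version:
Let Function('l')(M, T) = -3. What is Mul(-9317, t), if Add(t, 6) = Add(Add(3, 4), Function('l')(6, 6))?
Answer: 18634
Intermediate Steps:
t = -2 (t = Add(-6, Add(Add(3, 4), -3)) = Add(-6, Add(7, -3)) = Add(-6, 4) = -2)
Mul(-9317, t) = Mul(-9317, -2) = 18634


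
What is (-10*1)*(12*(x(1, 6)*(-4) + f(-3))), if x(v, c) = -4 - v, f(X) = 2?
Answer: -2640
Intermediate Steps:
(-10*1)*(12*(x(1, 6)*(-4) + f(-3))) = (-10*1)*(12*((-4 - 1*1)*(-4) + 2)) = -120*((-4 - 1)*(-4) + 2) = -120*(-5*(-4) + 2) = -120*(20 + 2) = -120*22 = -10*264 = -2640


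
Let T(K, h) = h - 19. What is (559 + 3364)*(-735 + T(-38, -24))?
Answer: -3052094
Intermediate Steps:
T(K, h) = -19 + h
(559 + 3364)*(-735 + T(-38, -24)) = (559 + 3364)*(-735 + (-19 - 24)) = 3923*(-735 - 43) = 3923*(-778) = -3052094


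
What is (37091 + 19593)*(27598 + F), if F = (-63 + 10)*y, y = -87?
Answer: 1825734956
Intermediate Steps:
F = 4611 (F = (-63 + 10)*(-87) = -53*(-87) = 4611)
(37091 + 19593)*(27598 + F) = (37091 + 19593)*(27598 + 4611) = 56684*32209 = 1825734956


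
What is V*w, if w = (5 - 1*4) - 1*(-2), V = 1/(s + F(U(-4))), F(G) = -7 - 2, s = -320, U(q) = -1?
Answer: -3/329 ≈ -0.0091185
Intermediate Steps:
F(G) = -9
V = -1/329 (V = 1/(-320 - 9) = 1/(-329) = -1/329 ≈ -0.0030395)
w = 3 (w = (5 - 4) + 2 = 1 + 2 = 3)
V*w = -1/329*3 = -3/329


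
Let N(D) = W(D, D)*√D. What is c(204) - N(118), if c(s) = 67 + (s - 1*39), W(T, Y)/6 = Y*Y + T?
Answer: 232 - 84252*√118 ≈ -9.1498e+5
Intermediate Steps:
W(T, Y) = 6*T + 6*Y² (W(T, Y) = 6*(Y*Y + T) = 6*(Y² + T) = 6*(T + Y²) = 6*T + 6*Y²)
N(D) = √D*(6*D + 6*D²) (N(D) = (6*D + 6*D²)*√D = √D*(6*D + 6*D²))
c(s) = 28 + s (c(s) = 67 + (s - 39) = 67 + (-39 + s) = 28 + s)
c(204) - N(118) = (28 + 204) - 6*118^(3/2)*(1 + 118) = 232 - 6*118*√118*119 = 232 - 84252*√118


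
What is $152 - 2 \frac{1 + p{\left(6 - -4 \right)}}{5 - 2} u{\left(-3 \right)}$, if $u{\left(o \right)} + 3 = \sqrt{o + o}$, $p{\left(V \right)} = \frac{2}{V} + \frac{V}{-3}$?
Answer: $- \frac{9728}{15} + \frac{9728 i \sqrt{6}}{45} \approx -648.53 + 529.53 i$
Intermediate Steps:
$p{\left(V \right)} = \frac{2}{V} - \frac{V}{3}$ ($p{\left(V \right)} = \frac{2}{V} + V \left(- \frac{1}{3}\right) = \frac{2}{V} - \frac{V}{3}$)
$u{\left(o \right)} = -3 + \sqrt{2} \sqrt{o}$ ($u{\left(o \right)} = -3 + \sqrt{o + o} = -3 + \sqrt{2 o} = -3 + \sqrt{2} \sqrt{o}$)
$152 - 2 \frac{1 + p{\left(6 - -4 \right)}}{5 - 2} u{\left(-3 \right)} = 152 - 2 \frac{1 + \left(\frac{2}{6 - -4} - \frac{6 - -4}{3}\right)}{5 - 2} \left(-3 + \sqrt{2} \sqrt{-3}\right) = 152 - 2 \frac{1 + \left(\frac{2}{6 + 4} - \frac{6 + 4}{3}\right)}{3} \left(-3 + \sqrt{2} i \sqrt{3}\right) = 152 - 2 \left(1 + \left(\frac{2}{10} - \frac{10}{3}\right)\right) \frac{1}{3} \left(-3 + i \sqrt{6}\right) = 152 - 2 \left(1 + \left(2 \cdot \frac{1}{10} - \frac{10}{3}\right)\right) \frac{1}{3} \left(-3 + i \sqrt{6}\right) = 152 - 2 \left(1 + \left(\frac{1}{5} - \frac{10}{3}\right)\right) \frac{1}{3} \left(-3 + i \sqrt{6}\right) = 152 - 2 \left(1 - \frac{47}{15}\right) \frac{1}{3} \left(-3 + i \sqrt{6}\right) = 152 - 2 \left(\left(- \frac{32}{15}\right) \frac{1}{3}\right) \left(-3 + i \sqrt{6}\right) = 152 \left(-2\right) \left(- \frac{32}{45}\right) \left(-3 + i \sqrt{6}\right) = 152 \frac{64 \left(-3 + i \sqrt{6}\right)}{45} = 152 \left(- \frac{64}{15} + \frac{64 i \sqrt{6}}{45}\right) = - \frac{9728}{15} + \frac{9728 i \sqrt{6}}{45}$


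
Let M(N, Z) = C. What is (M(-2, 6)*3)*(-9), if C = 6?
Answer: -162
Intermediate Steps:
M(N, Z) = 6
(M(-2, 6)*3)*(-9) = (6*3)*(-9) = 18*(-9) = -162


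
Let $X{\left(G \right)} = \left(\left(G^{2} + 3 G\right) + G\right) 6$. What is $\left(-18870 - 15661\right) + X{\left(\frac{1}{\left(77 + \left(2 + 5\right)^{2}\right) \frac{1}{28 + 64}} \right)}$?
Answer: $- \frac{45657097}{1323} \approx -34510.0$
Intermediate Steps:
$X{\left(G \right)} = 6 G^{2} + 24 G$ ($X{\left(G \right)} = \left(G^{2} + 4 G\right) 6 = 6 G^{2} + 24 G$)
$\left(-18870 - 15661\right) + X{\left(\frac{1}{\left(77 + \left(2 + 5\right)^{2}\right) \frac{1}{28 + 64}} \right)} = \left(-18870 - 15661\right) + \frac{6 \left(4 + \frac{1}{\left(77 + \left(2 + 5\right)^{2}\right) \frac{1}{28 + 64}}\right)}{\left(77 + \left(2 + 5\right)^{2}\right) \frac{1}{28 + 64}} = -34531 + \frac{6 \left(4 + \frac{1}{\left(77 + 7^{2}\right) \frac{1}{92}}\right)}{\left(77 + 7^{2}\right) \frac{1}{92}} = -34531 + \frac{6 \left(4 + \frac{1}{\left(77 + 49\right) \frac{1}{92}}\right)}{\left(77 + 49\right) \frac{1}{92}} = -34531 + \frac{6 \left(4 + \frac{1}{126 \cdot \frac{1}{92}}\right)}{126 \cdot \frac{1}{92}} = -34531 + \frac{6 \left(4 + \frac{1}{\frac{63}{46}}\right)}{\frac{63}{46}} = -34531 + 6 \cdot \frac{46}{63} \left(4 + \frac{46}{63}\right) = -34531 + 6 \cdot \frac{46}{63} \cdot \frac{298}{63} = -34531 + \frac{27416}{1323} = - \frac{45657097}{1323}$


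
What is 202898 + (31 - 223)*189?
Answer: 166610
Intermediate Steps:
202898 + (31 - 223)*189 = 202898 - 192*189 = 202898 - 36288 = 166610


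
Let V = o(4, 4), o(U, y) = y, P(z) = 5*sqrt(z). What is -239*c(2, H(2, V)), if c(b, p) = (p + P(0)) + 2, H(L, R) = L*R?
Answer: -2390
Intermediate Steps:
V = 4
c(b, p) = 2 + p (c(b, p) = (p + 5*sqrt(0)) + 2 = (p + 5*0) + 2 = (p + 0) + 2 = p + 2 = 2 + p)
-239*c(2, H(2, V)) = -239*(2 + 2*4) = -239*(2 + 8) = -239*10 = -2390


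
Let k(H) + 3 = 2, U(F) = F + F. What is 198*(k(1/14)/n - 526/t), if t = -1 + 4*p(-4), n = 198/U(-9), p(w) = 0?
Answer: 104166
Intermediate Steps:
U(F) = 2*F
k(H) = -1 (k(H) = -3 + 2 = -1)
n = -11 (n = 198/((2*(-9))) = 198/(-18) = 198*(-1/18) = -11)
t = -1 (t = -1 + 4*0 = -1 + 0 = -1)
198*(k(1/14)/n - 526/t) = 198*(-1/(-11) - 526/(-1)) = 198*(-1*(-1/11) - 526*(-1)) = 198*(1/11 + 526) = 198*(5787/11) = 104166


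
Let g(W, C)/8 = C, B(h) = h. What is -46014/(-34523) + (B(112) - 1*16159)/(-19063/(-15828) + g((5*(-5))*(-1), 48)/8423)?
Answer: -73849937411356350/5753106083323 ≈ -12837.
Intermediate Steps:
g(W, C) = 8*C
-46014/(-34523) + (B(112) - 1*16159)/(-19063/(-15828) + g((5*(-5))*(-1), 48)/8423) = -46014/(-34523) + (112 - 1*16159)/(-19063/(-15828) + (8*48)/8423) = -46014*(-1/34523) + (112 - 16159)/(-19063*(-1/15828) + 384*(1/8423)) = 46014/34523 - 16047/(19063/15828 + 384/8423) = 46014/34523 - 16047/166645601/133319244 = 46014/34523 - 16047*133319244/166645601 = 46014/34523 - 2139373908468/166645601 = -73849937411356350/5753106083323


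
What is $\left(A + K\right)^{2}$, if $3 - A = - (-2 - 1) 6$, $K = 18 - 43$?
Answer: $1600$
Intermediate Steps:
$K = -25$ ($K = 18 - 43 = -25$)
$A = -15$ ($A = 3 - - (-2 - 1) 6 = 3 - \left(-1\right) \left(-3\right) 6 = 3 - 3 \cdot 6 = 3 - 18 = -15$)
$\left(A + K\right)^{2} = \left(-15 - 25\right)^{2} = \left(-40\right)^{2} = 1600$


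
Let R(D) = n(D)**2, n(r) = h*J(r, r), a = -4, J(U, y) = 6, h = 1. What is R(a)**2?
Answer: 1296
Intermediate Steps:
n(r) = 6 (n(r) = 1*6 = 6)
R(D) = 36 (R(D) = 6**2 = 36)
R(a)**2 = 36**2 = 1296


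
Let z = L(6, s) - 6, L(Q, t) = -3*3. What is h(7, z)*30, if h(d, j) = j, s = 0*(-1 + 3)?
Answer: -450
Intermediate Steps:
s = 0 (s = 0*2 = 0)
L(Q, t) = -9
z = -15 (z = -9 - 6 = -15)
h(7, z)*30 = -15*30 = -450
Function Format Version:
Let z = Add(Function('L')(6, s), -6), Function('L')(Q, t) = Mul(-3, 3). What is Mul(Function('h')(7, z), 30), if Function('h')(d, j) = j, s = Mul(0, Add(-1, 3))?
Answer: -450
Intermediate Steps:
s = 0 (s = Mul(0, 2) = 0)
Function('L')(Q, t) = -9
z = -15 (z = Add(-9, -6) = -15)
Mul(Function('h')(7, z), 30) = Mul(-15, 30) = -450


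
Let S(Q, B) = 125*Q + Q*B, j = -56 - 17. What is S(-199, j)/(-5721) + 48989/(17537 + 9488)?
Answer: 559920769/154610025 ≈ 3.6215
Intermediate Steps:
j = -73
S(Q, B) = 125*Q + B*Q
S(-199, j)/(-5721) + 48989/(17537 + 9488) = -199*(125 - 73)/(-5721) + 48989/(17537 + 9488) = -199*52*(-1/5721) + 48989/27025 = -10348*(-1/5721) + 48989*(1/27025) = 10348/5721 + 48989/27025 = 559920769/154610025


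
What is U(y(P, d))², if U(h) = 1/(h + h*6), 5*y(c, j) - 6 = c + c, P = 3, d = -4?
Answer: 25/7056 ≈ 0.0035431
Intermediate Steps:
y(c, j) = 6/5 + 2*c/5 (y(c, j) = 6/5 + (c + c)/5 = 6/5 + (2*c)/5 = 6/5 + 2*c/5)
U(h) = 1/(7*h) (U(h) = 1/(h + 6*h) = 1/(7*h))
U(y(P, d))² = (1/(7*(6/5 + (⅖)*3)))² = (1/(7*(6/5 + 6/5)))² = (1/(7*(12/5)))² = ((⅐)*(5/12))² = (5/84)² = 25/7056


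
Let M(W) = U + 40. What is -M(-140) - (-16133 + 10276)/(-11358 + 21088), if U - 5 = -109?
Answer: 628577/9730 ≈ 64.602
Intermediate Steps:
U = -104 (U = 5 - 109 = -104)
M(W) = -64 (M(W) = -104 + 40 = -64)
-M(-140) - (-16133 + 10276)/(-11358 + 21088) = -1*(-64) - (-16133 + 10276)/(-11358 + 21088) = 64 - (-5857)/9730 = 64 - 1*(-5857/9730) = 64 + 5857/9730 = 628577/9730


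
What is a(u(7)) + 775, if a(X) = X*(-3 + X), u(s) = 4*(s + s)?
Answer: 3743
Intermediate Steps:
u(s) = 8*s (u(s) = 4*(2*s) = 8*s)
a(u(7)) + 775 = (8*7)*(-3 + 8*7) + 775 = 56*(-3 + 56) + 775 = 56*53 + 775 = 2968 + 775 = 3743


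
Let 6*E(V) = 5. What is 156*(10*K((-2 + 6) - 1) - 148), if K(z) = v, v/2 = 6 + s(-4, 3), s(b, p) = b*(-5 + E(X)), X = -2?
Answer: 47632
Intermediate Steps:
E(V) = ⅚ (E(V) = (⅙)*5 = ⅚)
s(b, p) = -25*b/6 (s(b, p) = b*(-5 + ⅚) = b*(-25/6) = -25*b/6)
v = 136/3 (v = 2*(6 - 25/6*(-4)) = 2*(6 + 50/3) = 2*(68/3) = 136/3 ≈ 45.333)
K(z) = 136/3
156*(10*K((-2 + 6) - 1) - 148) = 156*(10*(136/3) - 148) = 156*(1360/3 - 148) = 156*(916/3) = 47632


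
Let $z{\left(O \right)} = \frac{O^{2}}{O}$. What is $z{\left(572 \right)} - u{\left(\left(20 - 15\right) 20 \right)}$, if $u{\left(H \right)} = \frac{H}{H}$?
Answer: $571$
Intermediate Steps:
$u{\left(H \right)} = 1$
$z{\left(O \right)} = O$
$z{\left(572 \right)} - u{\left(\left(20 - 15\right) 20 \right)} = 572 - 1 = 571$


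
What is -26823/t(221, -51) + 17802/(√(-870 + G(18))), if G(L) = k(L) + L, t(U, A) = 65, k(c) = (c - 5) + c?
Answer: -26823/65 - 17802*I*√821/821 ≈ -412.66 - 621.29*I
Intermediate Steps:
k(c) = -5 + 2*c (k(c) = (-5 + c) + c = -5 + 2*c)
G(L) = -5 + 3*L (G(L) = (-5 + 2*L) + L = -5 + 3*L)
-26823/t(221, -51) + 17802/(√(-870 + G(18))) = -26823/65 + 17802/(√(-870 + (-5 + 3*18))) = -26823*1/65 + 17802/(√(-870 + (-5 + 54))) = -26823/65 + 17802/(√(-870 + 49)) = -26823/65 + 17802/(√(-821)) = -26823/65 + 17802/((I*√821)) = -26823/65 + 17802*(-I*√821/821) = -26823/65 - 17802*I*√821/821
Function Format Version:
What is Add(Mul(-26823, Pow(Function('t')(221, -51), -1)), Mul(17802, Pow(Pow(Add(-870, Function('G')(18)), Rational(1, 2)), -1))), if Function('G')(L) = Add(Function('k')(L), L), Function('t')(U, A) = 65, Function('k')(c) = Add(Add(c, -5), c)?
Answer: Add(Rational(-26823, 65), Mul(Rational(-17802, 821), I, Pow(821, Rational(1, 2)))) ≈ Add(-412.66, Mul(-621.29, I))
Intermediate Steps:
Function('k')(c) = Add(-5, Mul(2, c)) (Function('k')(c) = Add(Add(-5, c), c) = Add(-5, Mul(2, c)))
Function('G')(L) = Add(-5, Mul(3, L)) (Function('G')(L) = Add(Add(-5, Mul(2, L)), L) = Add(-5, Mul(3, L)))
Add(Mul(-26823, Pow(Function('t')(221, -51), -1)), Mul(17802, Pow(Pow(Add(-870, Function('G')(18)), Rational(1, 2)), -1))) = Add(Mul(-26823, Pow(65, -1)), Mul(17802, Pow(Pow(Add(-870, Add(-5, Mul(3, 18))), Rational(1, 2)), -1))) = Add(Mul(-26823, Rational(1, 65)), Mul(17802, Pow(Pow(Add(-870, Add(-5, 54)), Rational(1, 2)), -1))) = Add(Rational(-26823, 65), Mul(17802, Pow(Pow(Add(-870, 49), Rational(1, 2)), -1))) = Add(Rational(-26823, 65), Mul(17802, Pow(Pow(-821, Rational(1, 2)), -1))) = Add(Rational(-26823, 65), Mul(17802, Pow(Mul(I, Pow(821, Rational(1, 2))), -1))) = Add(Rational(-26823, 65), Mul(17802, Mul(Rational(-1, 821), I, Pow(821, Rational(1, 2))))) = Add(Rational(-26823, 65), Mul(Rational(-17802, 821), I, Pow(821, Rational(1, 2))))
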